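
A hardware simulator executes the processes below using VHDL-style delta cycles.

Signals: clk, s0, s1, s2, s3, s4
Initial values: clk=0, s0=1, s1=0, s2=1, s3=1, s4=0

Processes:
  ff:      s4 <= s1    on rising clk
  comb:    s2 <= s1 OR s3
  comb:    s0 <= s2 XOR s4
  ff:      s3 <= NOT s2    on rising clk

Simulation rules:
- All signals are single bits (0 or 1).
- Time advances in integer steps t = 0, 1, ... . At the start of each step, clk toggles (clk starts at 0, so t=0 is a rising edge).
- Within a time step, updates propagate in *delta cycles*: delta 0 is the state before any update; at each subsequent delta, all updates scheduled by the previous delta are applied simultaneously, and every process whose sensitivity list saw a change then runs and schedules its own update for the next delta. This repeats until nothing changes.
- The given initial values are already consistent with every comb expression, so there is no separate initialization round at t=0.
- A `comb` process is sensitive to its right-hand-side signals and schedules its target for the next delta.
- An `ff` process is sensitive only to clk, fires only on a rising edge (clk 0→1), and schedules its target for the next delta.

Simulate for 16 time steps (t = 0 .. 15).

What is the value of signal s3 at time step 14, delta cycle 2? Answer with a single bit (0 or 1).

t=0 Δ0: s0=1 s4=0 s2=1 clk=0 s3=1 s1=0
  Δ1: clk:0→1
  Δ2: s3:1→0
  Δ3: s2:1→0
  Δ4: s0:1→0
  (4Δ to stable)
t=1 Δ0: s0=0 s4=0 s2=0 clk=1 s3=0 s1=0
  Δ1: clk:1→0
  (1Δ to stable)
t=2 Δ0: s0=0 s4=0 s2=0 clk=0 s3=0 s1=0
  Δ1: clk:0→1
  Δ2: s3:0→1
  Δ3: s2:0→1
  Δ4: s0:0→1
  (4Δ to stable)
t=3 Δ0: s0=1 s4=0 s2=1 clk=1 s3=1 s1=0
  Δ1: clk:1→0
  (1Δ to stable)
t=4 Δ0: s0=1 s4=0 s2=1 clk=0 s3=1 s1=0
  Δ1: clk:0→1
  Δ2: s3:1→0
  Δ3: s2:1→0
  Δ4: s0:1→0
  (4Δ to stable)
t=5 Δ0: s0=0 s4=0 s2=0 clk=1 s3=0 s1=0
  Δ1: clk:1→0
  (1Δ to stable)
t=6 Δ0: s0=0 s4=0 s2=0 clk=0 s3=0 s1=0
  Δ1: clk:0→1
  Δ2: s3:0→1
  Δ3: s2:0→1
  Δ4: s0:0→1
  (4Δ to stable)
t=7 Δ0: s0=1 s4=0 s2=1 clk=1 s3=1 s1=0
  Δ1: clk:1→0
  (1Δ to stable)
t=8 Δ0: s0=1 s4=0 s2=1 clk=0 s3=1 s1=0
  Δ1: clk:0→1
  Δ2: s3:1→0
  Δ3: s2:1→0
  Δ4: s0:1→0
  (4Δ to stable)
t=9 Δ0: s0=0 s4=0 s2=0 clk=1 s3=0 s1=0
  Δ1: clk:1→0
  (1Δ to stable)
t=10 Δ0: s0=0 s4=0 s2=0 clk=0 s3=0 s1=0
  Δ1: clk:0→1
  Δ2: s3:0→1
  Δ3: s2:0→1
  Δ4: s0:0→1
  (4Δ to stable)
t=11 Δ0: s0=1 s4=0 s2=1 clk=1 s3=1 s1=0
  Δ1: clk:1→0
  (1Δ to stable)
t=12 Δ0: s0=1 s4=0 s2=1 clk=0 s3=1 s1=0
  Δ1: clk:0→1
  Δ2: s3:1→0
  Δ3: s2:1→0
  Δ4: s0:1→0
  (4Δ to stable)
t=13 Δ0: s0=0 s4=0 s2=0 clk=1 s3=0 s1=0
  Δ1: clk:1→0
  (1Δ to stable)
t=14 Δ0: s0=0 s4=0 s2=0 clk=0 s3=0 s1=0
  Δ1: clk:0→1
  Δ2: s3:0→1
  Δ3: s2:0→1
  Δ4: s0:0→1
  (4Δ to stable)
t=15 Δ0: s0=1 s4=0 s2=1 clk=1 s3=1 s1=0
  Δ1: clk:1→0
  (1Δ to stable)

1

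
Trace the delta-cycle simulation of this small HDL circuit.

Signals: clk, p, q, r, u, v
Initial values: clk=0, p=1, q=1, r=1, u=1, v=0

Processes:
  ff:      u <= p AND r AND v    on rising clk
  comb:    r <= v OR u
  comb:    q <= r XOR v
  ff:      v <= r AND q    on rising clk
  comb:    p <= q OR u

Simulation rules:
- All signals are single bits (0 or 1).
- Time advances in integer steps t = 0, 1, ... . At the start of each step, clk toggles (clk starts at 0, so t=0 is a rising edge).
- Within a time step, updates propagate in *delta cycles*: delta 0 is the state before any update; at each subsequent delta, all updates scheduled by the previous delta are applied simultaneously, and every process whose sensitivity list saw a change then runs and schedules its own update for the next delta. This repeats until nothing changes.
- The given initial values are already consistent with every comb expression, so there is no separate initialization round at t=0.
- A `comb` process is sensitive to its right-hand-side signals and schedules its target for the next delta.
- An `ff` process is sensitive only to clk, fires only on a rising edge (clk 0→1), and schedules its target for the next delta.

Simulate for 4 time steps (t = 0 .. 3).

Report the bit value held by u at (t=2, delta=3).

0

t=0 Δ0: v=0 u=1 q=1 r=1 clk=0 p=1
  Δ1: clk:0→1
  Δ2: v:0→1, u:1→0
  Δ3: q:1→0
  Δ4: p:1→0
  (4Δ to stable)
t=1 Δ0: v=1 u=0 q=0 r=1 clk=1 p=0
  Δ1: clk:1→0
  (1Δ to stable)
t=2 Δ0: v=1 u=0 q=0 r=1 clk=0 p=0
  Δ1: clk:0→1
  Δ2: v:1→0
  Δ3: q:0→1, r:1→0
  Δ4: q:1→0, p:0→1
  Δ5: p:1→0
  (5Δ to stable)
t=3 Δ0: v=0 u=0 q=0 r=0 clk=1 p=0
  Δ1: clk:1→0
  (1Δ to stable)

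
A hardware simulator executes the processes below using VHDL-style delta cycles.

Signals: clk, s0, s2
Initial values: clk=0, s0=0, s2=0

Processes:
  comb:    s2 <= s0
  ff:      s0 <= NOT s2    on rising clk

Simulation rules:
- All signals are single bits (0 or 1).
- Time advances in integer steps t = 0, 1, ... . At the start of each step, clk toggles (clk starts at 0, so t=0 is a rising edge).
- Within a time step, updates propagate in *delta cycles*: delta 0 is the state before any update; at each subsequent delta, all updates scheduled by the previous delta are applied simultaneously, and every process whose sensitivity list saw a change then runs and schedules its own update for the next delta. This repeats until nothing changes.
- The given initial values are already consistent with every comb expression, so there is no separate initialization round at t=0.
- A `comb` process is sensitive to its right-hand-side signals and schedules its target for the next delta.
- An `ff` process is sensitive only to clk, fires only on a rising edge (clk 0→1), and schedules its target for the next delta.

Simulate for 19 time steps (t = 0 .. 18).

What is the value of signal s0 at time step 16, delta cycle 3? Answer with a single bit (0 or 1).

1

t0.Δ0 s2=0 clk=0 s0=0
t0.Δ1 s2=0 clk=1 s0=0
t0.Δ2 s2=0 clk=1 s0=1
t0.Δ3 s2=1 clk=1 s0=1
t1.Δ0 s2=1 clk=1 s0=1
t1.Δ1 s2=1 clk=0 s0=1
t2.Δ0 s2=1 clk=0 s0=1
t2.Δ1 s2=1 clk=1 s0=1
t2.Δ2 s2=1 clk=1 s0=0
t2.Δ3 s2=0 clk=1 s0=0
t3.Δ0 s2=0 clk=1 s0=0
t3.Δ1 s2=0 clk=0 s0=0
t4.Δ0 s2=0 clk=0 s0=0
t4.Δ1 s2=0 clk=1 s0=0
t4.Δ2 s2=0 clk=1 s0=1
t4.Δ3 s2=1 clk=1 s0=1
t5.Δ0 s2=1 clk=1 s0=1
t5.Δ1 s2=1 clk=0 s0=1
t6.Δ0 s2=1 clk=0 s0=1
t6.Δ1 s2=1 clk=1 s0=1
t6.Δ2 s2=1 clk=1 s0=0
t6.Δ3 s2=0 clk=1 s0=0
t7.Δ0 s2=0 clk=1 s0=0
t7.Δ1 s2=0 clk=0 s0=0
t8.Δ0 s2=0 clk=0 s0=0
t8.Δ1 s2=0 clk=1 s0=0
t8.Δ2 s2=0 clk=1 s0=1
t8.Δ3 s2=1 clk=1 s0=1
t9.Δ0 s2=1 clk=1 s0=1
t9.Δ1 s2=1 clk=0 s0=1
t10.Δ0 s2=1 clk=0 s0=1
t10.Δ1 s2=1 clk=1 s0=1
t10.Δ2 s2=1 clk=1 s0=0
t10.Δ3 s2=0 clk=1 s0=0
t11.Δ0 s2=0 clk=1 s0=0
t11.Δ1 s2=0 clk=0 s0=0
t12.Δ0 s2=0 clk=0 s0=0
t12.Δ1 s2=0 clk=1 s0=0
t12.Δ2 s2=0 clk=1 s0=1
t12.Δ3 s2=1 clk=1 s0=1
t13.Δ0 s2=1 clk=1 s0=1
t13.Δ1 s2=1 clk=0 s0=1
t14.Δ0 s2=1 clk=0 s0=1
t14.Δ1 s2=1 clk=1 s0=1
t14.Δ2 s2=1 clk=1 s0=0
t14.Δ3 s2=0 clk=1 s0=0
t15.Δ0 s2=0 clk=1 s0=0
t15.Δ1 s2=0 clk=0 s0=0
t16.Δ0 s2=0 clk=0 s0=0
t16.Δ1 s2=0 clk=1 s0=0
t16.Δ2 s2=0 clk=1 s0=1
t16.Δ3 s2=1 clk=1 s0=1
t17.Δ0 s2=1 clk=1 s0=1
t17.Δ1 s2=1 clk=0 s0=1
t18.Δ0 s2=1 clk=0 s0=1
t18.Δ1 s2=1 clk=1 s0=1
t18.Δ2 s2=1 clk=1 s0=0
t18.Δ3 s2=0 clk=1 s0=0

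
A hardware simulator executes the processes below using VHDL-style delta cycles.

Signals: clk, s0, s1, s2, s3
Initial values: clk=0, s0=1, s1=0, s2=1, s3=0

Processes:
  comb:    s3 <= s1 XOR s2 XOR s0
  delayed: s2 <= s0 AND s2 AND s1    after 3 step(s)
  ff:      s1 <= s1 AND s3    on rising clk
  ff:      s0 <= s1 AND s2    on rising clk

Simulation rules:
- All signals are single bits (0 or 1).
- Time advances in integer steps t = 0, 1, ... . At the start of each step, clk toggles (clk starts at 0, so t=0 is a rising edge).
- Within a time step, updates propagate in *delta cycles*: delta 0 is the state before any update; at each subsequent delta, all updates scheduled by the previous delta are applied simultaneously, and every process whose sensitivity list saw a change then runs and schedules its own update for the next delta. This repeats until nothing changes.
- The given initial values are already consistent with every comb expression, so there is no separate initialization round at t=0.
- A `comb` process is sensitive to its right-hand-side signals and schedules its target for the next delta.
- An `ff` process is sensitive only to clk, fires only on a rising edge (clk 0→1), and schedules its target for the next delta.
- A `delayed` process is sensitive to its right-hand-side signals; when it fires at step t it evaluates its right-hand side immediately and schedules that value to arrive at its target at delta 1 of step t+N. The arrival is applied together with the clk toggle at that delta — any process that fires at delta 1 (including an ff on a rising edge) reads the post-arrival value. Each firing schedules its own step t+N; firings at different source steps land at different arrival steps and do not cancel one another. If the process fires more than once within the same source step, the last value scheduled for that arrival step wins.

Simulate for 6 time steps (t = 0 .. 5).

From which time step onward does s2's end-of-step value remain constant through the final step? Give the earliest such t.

3

t=0 Δ0: clk=0 s1=0 s0=1 s2=1 s3=0
  Δ1: clk:0→1
  Δ2: s0:1→0
  Δ3: s3:0→1
  (3Δ to stable)
t=1 Δ0: clk=1 s1=0 s0=0 s2=1 s3=1
  Δ1: clk:1→0
  (1Δ to stable)
t=2 Δ0: clk=0 s1=0 s0=0 s2=1 s3=1
  Δ1: clk:0→1
  (1Δ to stable)
t=3 Δ0: clk=1 s1=0 s0=0 s2=1 s3=1
  Δ1: clk:1→0, s2:1→0
  Δ2: s3:1→0
  (2Δ to stable)
t=4 Δ0: clk=0 s1=0 s0=0 s2=0 s3=0
  Δ1: clk:0→1
  (1Δ to stable)
t=5 Δ0: clk=1 s1=0 s0=0 s2=0 s3=0
  Δ1: clk:1→0
  (1Δ to stable)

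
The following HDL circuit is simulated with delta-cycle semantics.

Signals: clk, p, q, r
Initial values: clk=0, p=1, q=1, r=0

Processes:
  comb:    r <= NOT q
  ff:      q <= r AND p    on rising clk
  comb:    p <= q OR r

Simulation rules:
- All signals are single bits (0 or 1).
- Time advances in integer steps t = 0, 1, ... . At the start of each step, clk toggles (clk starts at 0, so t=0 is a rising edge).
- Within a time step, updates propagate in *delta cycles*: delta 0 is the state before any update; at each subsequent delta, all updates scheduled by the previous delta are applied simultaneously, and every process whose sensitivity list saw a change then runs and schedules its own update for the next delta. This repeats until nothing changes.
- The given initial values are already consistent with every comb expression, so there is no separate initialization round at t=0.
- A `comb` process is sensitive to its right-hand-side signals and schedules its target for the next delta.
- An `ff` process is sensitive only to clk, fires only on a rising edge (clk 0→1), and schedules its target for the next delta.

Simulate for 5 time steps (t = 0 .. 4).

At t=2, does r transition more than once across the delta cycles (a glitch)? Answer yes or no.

[bits: q,clk,p,r]
t=0: Δ0=1010 Δ1=1110 Δ2=0110 Δ3=0101 Δ4=0111 | 4Δ
t=1: Δ0=0111 Δ1=0011 | 1Δ
t=2: Δ0=0011 Δ1=0111 Δ2=1111 Δ3=1110 | 3Δ
t=3: Δ0=1110 Δ1=1010 | 1Δ
t=4: Δ0=1010 Δ1=1110 Δ2=0110 Δ3=0101 Δ4=0111 | 4Δ

no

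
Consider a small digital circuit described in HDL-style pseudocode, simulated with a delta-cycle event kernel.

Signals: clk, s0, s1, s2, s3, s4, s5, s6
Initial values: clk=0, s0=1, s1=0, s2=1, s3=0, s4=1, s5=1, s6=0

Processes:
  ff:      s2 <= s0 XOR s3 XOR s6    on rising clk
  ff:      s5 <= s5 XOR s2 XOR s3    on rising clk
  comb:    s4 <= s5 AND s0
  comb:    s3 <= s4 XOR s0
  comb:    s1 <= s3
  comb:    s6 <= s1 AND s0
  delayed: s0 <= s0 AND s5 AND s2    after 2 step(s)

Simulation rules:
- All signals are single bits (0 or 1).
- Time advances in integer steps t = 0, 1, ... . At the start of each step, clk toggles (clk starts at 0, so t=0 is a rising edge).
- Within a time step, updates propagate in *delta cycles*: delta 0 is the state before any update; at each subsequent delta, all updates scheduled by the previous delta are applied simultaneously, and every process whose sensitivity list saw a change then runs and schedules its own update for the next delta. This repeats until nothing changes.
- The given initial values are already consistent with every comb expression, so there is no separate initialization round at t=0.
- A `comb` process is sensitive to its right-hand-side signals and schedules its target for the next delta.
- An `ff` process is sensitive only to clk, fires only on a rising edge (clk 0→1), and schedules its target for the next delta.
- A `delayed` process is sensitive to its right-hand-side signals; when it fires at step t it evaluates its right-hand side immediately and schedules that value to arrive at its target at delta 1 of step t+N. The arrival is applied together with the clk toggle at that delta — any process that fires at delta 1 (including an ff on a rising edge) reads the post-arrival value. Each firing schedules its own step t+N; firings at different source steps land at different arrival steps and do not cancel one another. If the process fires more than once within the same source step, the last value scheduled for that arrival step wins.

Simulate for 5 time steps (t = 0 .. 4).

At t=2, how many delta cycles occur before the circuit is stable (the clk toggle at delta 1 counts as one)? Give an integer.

3

t0.Δ0 s4=1 s6=0 s3=0 s0=1 clk=0 s5=1 s1=0 s2=1
t0.Δ1 s4=1 s6=0 s3=0 s0=1 clk=1 s5=1 s1=0 s2=1
t0.Δ2 s4=1 s6=0 s3=0 s0=1 clk=1 s5=0 s1=0 s2=1
t0.Δ3 s4=0 s6=0 s3=0 s0=1 clk=1 s5=0 s1=0 s2=1
t0.Δ4 s4=0 s6=0 s3=1 s0=1 clk=1 s5=0 s1=0 s2=1
t0.Δ5 s4=0 s6=0 s3=1 s0=1 clk=1 s5=0 s1=1 s2=1
t0.Δ6 s4=0 s6=1 s3=1 s0=1 clk=1 s5=0 s1=1 s2=1
t1.Δ0 s4=0 s6=1 s3=1 s0=1 clk=1 s5=0 s1=1 s2=1
t1.Δ1 s4=0 s6=1 s3=1 s0=1 clk=0 s5=0 s1=1 s2=1
t2.Δ0 s4=0 s6=1 s3=1 s0=1 clk=0 s5=0 s1=1 s2=1
t2.Δ1 s4=0 s6=1 s3=1 s0=0 clk=1 s5=0 s1=1 s2=1
t2.Δ2 s4=0 s6=0 s3=0 s0=0 clk=1 s5=0 s1=1 s2=0
t2.Δ3 s4=0 s6=0 s3=0 s0=0 clk=1 s5=0 s1=0 s2=0
t3.Δ0 s4=0 s6=0 s3=0 s0=0 clk=1 s5=0 s1=0 s2=0
t3.Δ1 s4=0 s6=0 s3=0 s0=0 clk=0 s5=0 s1=0 s2=0
t4.Δ0 s4=0 s6=0 s3=0 s0=0 clk=0 s5=0 s1=0 s2=0
t4.Δ1 s4=0 s6=0 s3=0 s0=0 clk=1 s5=0 s1=0 s2=0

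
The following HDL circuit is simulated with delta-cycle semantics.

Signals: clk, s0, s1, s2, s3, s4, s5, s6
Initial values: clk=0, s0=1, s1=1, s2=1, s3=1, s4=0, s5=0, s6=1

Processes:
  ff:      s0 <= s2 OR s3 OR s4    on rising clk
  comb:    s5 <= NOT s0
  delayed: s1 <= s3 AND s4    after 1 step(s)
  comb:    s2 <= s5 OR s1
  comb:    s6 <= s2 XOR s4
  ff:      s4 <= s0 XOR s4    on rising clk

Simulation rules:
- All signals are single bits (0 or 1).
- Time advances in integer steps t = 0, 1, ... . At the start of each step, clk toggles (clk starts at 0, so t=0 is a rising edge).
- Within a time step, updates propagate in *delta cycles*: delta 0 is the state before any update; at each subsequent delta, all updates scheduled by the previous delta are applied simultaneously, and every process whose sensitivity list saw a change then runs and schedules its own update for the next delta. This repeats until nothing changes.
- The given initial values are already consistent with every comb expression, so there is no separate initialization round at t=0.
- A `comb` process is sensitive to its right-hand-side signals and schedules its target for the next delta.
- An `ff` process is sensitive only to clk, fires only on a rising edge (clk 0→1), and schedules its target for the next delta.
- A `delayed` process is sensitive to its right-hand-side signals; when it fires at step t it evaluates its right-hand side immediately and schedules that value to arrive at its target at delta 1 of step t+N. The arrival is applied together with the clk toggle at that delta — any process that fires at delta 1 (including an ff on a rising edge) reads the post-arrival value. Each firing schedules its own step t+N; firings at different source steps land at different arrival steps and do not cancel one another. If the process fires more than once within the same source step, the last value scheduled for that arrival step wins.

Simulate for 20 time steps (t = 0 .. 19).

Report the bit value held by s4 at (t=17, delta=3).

t=0 Δ0: s0=1 s5=0 s1=1 clk=0 s2=1 s6=1 s3=1 s4=0
  Δ1: clk:0→1
  Δ2: s4:0→1
  Δ3: s6:1→0
  (3Δ to stable)
t=1 Δ0: s0=1 s5=0 s1=1 clk=1 s2=1 s6=0 s3=1 s4=1
  Δ1: clk:1→0
  (1Δ to stable)
t=2 Δ0: s0=1 s5=0 s1=1 clk=0 s2=1 s6=0 s3=1 s4=1
  Δ1: clk:0→1
  Δ2: s4:1→0
  Δ3: s6:0→1
  (3Δ to stable)
t=3 Δ0: s0=1 s5=0 s1=1 clk=1 s2=1 s6=1 s3=1 s4=0
  Δ1: s1:1→0, clk:1→0
  Δ2: s2:1→0
  Δ3: s6:1→0
  (3Δ to stable)
t=4 Δ0: s0=1 s5=0 s1=0 clk=0 s2=0 s6=0 s3=1 s4=0
  Δ1: clk:0→1
  Δ2: s4:0→1
  Δ3: s6:0→1
  (3Δ to stable)
t=5 Δ0: s0=1 s5=0 s1=0 clk=1 s2=0 s6=1 s3=1 s4=1
  Δ1: s1:0→1, clk:1→0
  Δ2: s2:0→1
  Δ3: s6:1→0
  (3Δ to stable)
t=6 Δ0: s0=1 s5=0 s1=1 clk=0 s2=1 s6=0 s3=1 s4=1
  Δ1: clk:0→1
  Δ2: s4:1→0
  Δ3: s6:0→1
  (3Δ to stable)
t=7 Δ0: s0=1 s5=0 s1=1 clk=1 s2=1 s6=1 s3=1 s4=0
  Δ1: s1:1→0, clk:1→0
  Δ2: s2:1→0
  Δ3: s6:1→0
  (3Δ to stable)
t=8 Δ0: s0=1 s5=0 s1=0 clk=0 s2=0 s6=0 s3=1 s4=0
  Δ1: clk:0→1
  Δ2: s4:0→1
  Δ3: s6:0→1
  (3Δ to stable)
t=9 Δ0: s0=1 s5=0 s1=0 clk=1 s2=0 s6=1 s3=1 s4=1
  Δ1: s1:0→1, clk:1→0
  Δ2: s2:0→1
  Δ3: s6:1→0
  (3Δ to stable)
t=10 Δ0: s0=1 s5=0 s1=1 clk=0 s2=1 s6=0 s3=1 s4=1
  Δ1: clk:0→1
  Δ2: s4:1→0
  Δ3: s6:0→1
  (3Δ to stable)
t=11 Δ0: s0=1 s5=0 s1=1 clk=1 s2=1 s6=1 s3=1 s4=0
  Δ1: s1:1→0, clk:1→0
  Δ2: s2:1→0
  Δ3: s6:1→0
  (3Δ to stable)
t=12 Δ0: s0=1 s5=0 s1=0 clk=0 s2=0 s6=0 s3=1 s4=0
  Δ1: clk:0→1
  Δ2: s4:0→1
  Δ3: s6:0→1
  (3Δ to stable)
t=13 Δ0: s0=1 s5=0 s1=0 clk=1 s2=0 s6=1 s3=1 s4=1
  Δ1: s1:0→1, clk:1→0
  Δ2: s2:0→1
  Δ3: s6:1→0
  (3Δ to stable)
t=14 Δ0: s0=1 s5=0 s1=1 clk=0 s2=1 s6=0 s3=1 s4=1
  Δ1: clk:0→1
  Δ2: s4:1→0
  Δ3: s6:0→1
  (3Δ to stable)
t=15 Δ0: s0=1 s5=0 s1=1 clk=1 s2=1 s6=1 s3=1 s4=0
  Δ1: s1:1→0, clk:1→0
  Δ2: s2:1→0
  Δ3: s6:1→0
  (3Δ to stable)
t=16 Δ0: s0=1 s5=0 s1=0 clk=0 s2=0 s6=0 s3=1 s4=0
  Δ1: clk:0→1
  Δ2: s4:0→1
  Δ3: s6:0→1
  (3Δ to stable)
t=17 Δ0: s0=1 s5=0 s1=0 clk=1 s2=0 s6=1 s3=1 s4=1
  Δ1: s1:0→1, clk:1→0
  Δ2: s2:0→1
  Δ3: s6:1→0
  (3Δ to stable)
t=18 Δ0: s0=1 s5=0 s1=1 clk=0 s2=1 s6=0 s3=1 s4=1
  Δ1: clk:0→1
  Δ2: s4:1→0
  Δ3: s6:0→1
  (3Δ to stable)
t=19 Δ0: s0=1 s5=0 s1=1 clk=1 s2=1 s6=1 s3=1 s4=0
  Δ1: s1:1→0, clk:1→0
  Δ2: s2:1→0
  Δ3: s6:1→0
  (3Δ to stable)

1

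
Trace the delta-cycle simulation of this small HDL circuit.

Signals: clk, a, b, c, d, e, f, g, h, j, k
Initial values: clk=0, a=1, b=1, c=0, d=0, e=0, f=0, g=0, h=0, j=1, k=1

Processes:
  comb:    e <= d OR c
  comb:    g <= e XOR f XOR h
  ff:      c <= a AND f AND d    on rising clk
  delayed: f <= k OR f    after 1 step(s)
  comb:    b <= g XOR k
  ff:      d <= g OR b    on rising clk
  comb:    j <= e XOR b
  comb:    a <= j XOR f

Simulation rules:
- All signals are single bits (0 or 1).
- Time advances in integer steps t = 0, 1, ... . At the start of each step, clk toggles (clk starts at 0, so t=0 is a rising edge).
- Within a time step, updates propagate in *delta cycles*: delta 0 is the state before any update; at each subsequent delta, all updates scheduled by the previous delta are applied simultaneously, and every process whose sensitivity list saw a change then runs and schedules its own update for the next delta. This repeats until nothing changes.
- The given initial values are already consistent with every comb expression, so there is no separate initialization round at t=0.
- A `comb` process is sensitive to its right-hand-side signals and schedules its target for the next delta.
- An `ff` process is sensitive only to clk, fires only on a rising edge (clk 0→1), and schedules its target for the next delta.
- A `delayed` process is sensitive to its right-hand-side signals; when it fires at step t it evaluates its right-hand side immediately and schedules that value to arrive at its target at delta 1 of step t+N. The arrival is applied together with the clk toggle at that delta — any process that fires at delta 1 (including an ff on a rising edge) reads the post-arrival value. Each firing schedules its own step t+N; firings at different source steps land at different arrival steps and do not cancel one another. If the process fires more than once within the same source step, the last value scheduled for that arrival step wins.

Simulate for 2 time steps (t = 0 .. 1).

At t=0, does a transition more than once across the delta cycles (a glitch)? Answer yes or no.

[bits: k,f,j,c,e,d,g,h,clk,a,b]
t=0: Δ0=10100000011 Δ1=10100000111 Δ2=10100100111 Δ3=10101100111 Δ4=10001110111 Δ5=10001110100 Δ6=10101110100 Δ7=10101110110 | 7Δ
t=1: Δ0=10101110110 Δ1=10101110010 | 1Δ

yes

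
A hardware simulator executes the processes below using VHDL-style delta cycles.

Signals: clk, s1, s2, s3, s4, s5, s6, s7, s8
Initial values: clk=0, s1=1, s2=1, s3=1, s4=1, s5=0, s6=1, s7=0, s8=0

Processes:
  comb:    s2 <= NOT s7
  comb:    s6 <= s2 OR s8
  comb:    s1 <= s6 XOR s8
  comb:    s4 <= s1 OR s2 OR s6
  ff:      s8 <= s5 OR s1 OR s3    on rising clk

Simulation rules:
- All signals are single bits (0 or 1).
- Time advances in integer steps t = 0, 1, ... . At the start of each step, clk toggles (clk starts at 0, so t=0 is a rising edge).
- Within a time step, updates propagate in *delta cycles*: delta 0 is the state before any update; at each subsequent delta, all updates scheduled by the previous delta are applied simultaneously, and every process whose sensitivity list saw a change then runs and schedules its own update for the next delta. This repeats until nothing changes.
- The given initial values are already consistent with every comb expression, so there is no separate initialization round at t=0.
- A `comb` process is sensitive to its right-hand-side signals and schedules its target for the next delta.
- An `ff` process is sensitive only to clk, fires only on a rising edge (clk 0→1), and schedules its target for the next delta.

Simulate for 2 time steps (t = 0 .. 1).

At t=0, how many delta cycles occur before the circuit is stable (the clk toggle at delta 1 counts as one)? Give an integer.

3

[bits: s5,s2,s7,s6,s3,s8,clk,s4,s1]
t=0: Δ0=010110011 Δ1=010110111 Δ2=010111111 Δ3=010111110 | 3Δ
t=1: Δ0=010111110 Δ1=010111010 | 1Δ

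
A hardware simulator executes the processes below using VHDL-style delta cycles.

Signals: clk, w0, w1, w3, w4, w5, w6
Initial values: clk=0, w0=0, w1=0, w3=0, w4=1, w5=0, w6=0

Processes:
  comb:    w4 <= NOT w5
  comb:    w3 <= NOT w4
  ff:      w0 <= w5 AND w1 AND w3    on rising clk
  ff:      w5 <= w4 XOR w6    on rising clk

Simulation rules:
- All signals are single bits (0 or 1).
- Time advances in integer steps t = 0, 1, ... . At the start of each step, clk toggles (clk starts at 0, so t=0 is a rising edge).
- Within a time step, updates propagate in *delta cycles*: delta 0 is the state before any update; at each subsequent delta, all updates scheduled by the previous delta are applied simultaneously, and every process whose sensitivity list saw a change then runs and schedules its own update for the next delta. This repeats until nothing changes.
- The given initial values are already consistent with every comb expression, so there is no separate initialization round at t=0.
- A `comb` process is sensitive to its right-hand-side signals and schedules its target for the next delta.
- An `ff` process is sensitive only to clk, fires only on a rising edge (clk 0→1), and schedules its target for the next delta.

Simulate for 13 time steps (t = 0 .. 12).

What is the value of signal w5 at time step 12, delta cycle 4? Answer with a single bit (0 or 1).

1

t0.Δ0 w0=0 w6=0 clk=0 w4=1 w3=0 w5=0 w1=0
t0.Δ1 w0=0 w6=0 clk=1 w4=1 w3=0 w5=0 w1=0
t0.Δ2 w0=0 w6=0 clk=1 w4=1 w3=0 w5=1 w1=0
t0.Δ3 w0=0 w6=0 clk=1 w4=0 w3=0 w5=1 w1=0
t0.Δ4 w0=0 w6=0 clk=1 w4=0 w3=1 w5=1 w1=0
t1.Δ0 w0=0 w6=0 clk=1 w4=0 w3=1 w5=1 w1=0
t1.Δ1 w0=0 w6=0 clk=0 w4=0 w3=1 w5=1 w1=0
t2.Δ0 w0=0 w6=0 clk=0 w4=0 w3=1 w5=1 w1=0
t2.Δ1 w0=0 w6=0 clk=1 w4=0 w3=1 w5=1 w1=0
t2.Δ2 w0=0 w6=0 clk=1 w4=0 w3=1 w5=0 w1=0
t2.Δ3 w0=0 w6=0 clk=1 w4=1 w3=1 w5=0 w1=0
t2.Δ4 w0=0 w6=0 clk=1 w4=1 w3=0 w5=0 w1=0
t3.Δ0 w0=0 w6=0 clk=1 w4=1 w3=0 w5=0 w1=0
t3.Δ1 w0=0 w6=0 clk=0 w4=1 w3=0 w5=0 w1=0
t4.Δ0 w0=0 w6=0 clk=0 w4=1 w3=0 w5=0 w1=0
t4.Δ1 w0=0 w6=0 clk=1 w4=1 w3=0 w5=0 w1=0
t4.Δ2 w0=0 w6=0 clk=1 w4=1 w3=0 w5=1 w1=0
t4.Δ3 w0=0 w6=0 clk=1 w4=0 w3=0 w5=1 w1=0
t4.Δ4 w0=0 w6=0 clk=1 w4=0 w3=1 w5=1 w1=0
t5.Δ0 w0=0 w6=0 clk=1 w4=0 w3=1 w5=1 w1=0
t5.Δ1 w0=0 w6=0 clk=0 w4=0 w3=1 w5=1 w1=0
t6.Δ0 w0=0 w6=0 clk=0 w4=0 w3=1 w5=1 w1=0
t6.Δ1 w0=0 w6=0 clk=1 w4=0 w3=1 w5=1 w1=0
t6.Δ2 w0=0 w6=0 clk=1 w4=0 w3=1 w5=0 w1=0
t6.Δ3 w0=0 w6=0 clk=1 w4=1 w3=1 w5=0 w1=0
t6.Δ4 w0=0 w6=0 clk=1 w4=1 w3=0 w5=0 w1=0
t7.Δ0 w0=0 w6=0 clk=1 w4=1 w3=0 w5=0 w1=0
t7.Δ1 w0=0 w6=0 clk=0 w4=1 w3=0 w5=0 w1=0
t8.Δ0 w0=0 w6=0 clk=0 w4=1 w3=0 w5=0 w1=0
t8.Δ1 w0=0 w6=0 clk=1 w4=1 w3=0 w5=0 w1=0
t8.Δ2 w0=0 w6=0 clk=1 w4=1 w3=0 w5=1 w1=0
t8.Δ3 w0=0 w6=0 clk=1 w4=0 w3=0 w5=1 w1=0
t8.Δ4 w0=0 w6=0 clk=1 w4=0 w3=1 w5=1 w1=0
t9.Δ0 w0=0 w6=0 clk=1 w4=0 w3=1 w5=1 w1=0
t9.Δ1 w0=0 w6=0 clk=0 w4=0 w3=1 w5=1 w1=0
t10.Δ0 w0=0 w6=0 clk=0 w4=0 w3=1 w5=1 w1=0
t10.Δ1 w0=0 w6=0 clk=1 w4=0 w3=1 w5=1 w1=0
t10.Δ2 w0=0 w6=0 clk=1 w4=0 w3=1 w5=0 w1=0
t10.Δ3 w0=0 w6=0 clk=1 w4=1 w3=1 w5=0 w1=0
t10.Δ4 w0=0 w6=0 clk=1 w4=1 w3=0 w5=0 w1=0
t11.Δ0 w0=0 w6=0 clk=1 w4=1 w3=0 w5=0 w1=0
t11.Δ1 w0=0 w6=0 clk=0 w4=1 w3=0 w5=0 w1=0
t12.Δ0 w0=0 w6=0 clk=0 w4=1 w3=0 w5=0 w1=0
t12.Δ1 w0=0 w6=0 clk=1 w4=1 w3=0 w5=0 w1=0
t12.Δ2 w0=0 w6=0 clk=1 w4=1 w3=0 w5=1 w1=0
t12.Δ3 w0=0 w6=0 clk=1 w4=0 w3=0 w5=1 w1=0
t12.Δ4 w0=0 w6=0 clk=1 w4=0 w3=1 w5=1 w1=0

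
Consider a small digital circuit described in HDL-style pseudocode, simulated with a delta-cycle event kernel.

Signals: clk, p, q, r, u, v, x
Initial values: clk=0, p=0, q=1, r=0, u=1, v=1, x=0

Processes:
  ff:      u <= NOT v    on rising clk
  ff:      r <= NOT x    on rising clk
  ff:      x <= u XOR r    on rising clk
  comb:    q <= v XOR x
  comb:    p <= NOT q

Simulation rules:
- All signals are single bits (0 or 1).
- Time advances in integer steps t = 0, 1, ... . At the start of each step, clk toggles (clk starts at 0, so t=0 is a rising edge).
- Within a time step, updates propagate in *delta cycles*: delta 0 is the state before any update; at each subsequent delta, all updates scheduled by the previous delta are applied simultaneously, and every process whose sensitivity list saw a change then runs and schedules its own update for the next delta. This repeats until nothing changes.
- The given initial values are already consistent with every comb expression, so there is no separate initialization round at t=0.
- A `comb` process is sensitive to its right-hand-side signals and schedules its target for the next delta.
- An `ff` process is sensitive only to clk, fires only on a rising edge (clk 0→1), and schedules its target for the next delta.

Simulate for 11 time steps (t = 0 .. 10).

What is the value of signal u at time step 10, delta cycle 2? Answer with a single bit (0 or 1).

t0.Δ0 x=0 v=1 q=1 clk=0 u=1 r=0 p=0
t0.Δ1 x=0 v=1 q=1 clk=1 u=1 r=0 p=0
t0.Δ2 x=1 v=1 q=1 clk=1 u=0 r=1 p=0
t0.Δ3 x=1 v=1 q=0 clk=1 u=0 r=1 p=0
t0.Δ4 x=1 v=1 q=0 clk=1 u=0 r=1 p=1
t1.Δ0 x=1 v=1 q=0 clk=1 u=0 r=1 p=1
t1.Δ1 x=1 v=1 q=0 clk=0 u=0 r=1 p=1
t2.Δ0 x=1 v=1 q=0 clk=0 u=0 r=1 p=1
t2.Δ1 x=1 v=1 q=0 clk=1 u=0 r=1 p=1
t2.Δ2 x=1 v=1 q=0 clk=1 u=0 r=0 p=1
t3.Δ0 x=1 v=1 q=0 clk=1 u=0 r=0 p=1
t3.Δ1 x=1 v=1 q=0 clk=0 u=0 r=0 p=1
t4.Δ0 x=1 v=1 q=0 clk=0 u=0 r=0 p=1
t4.Δ1 x=1 v=1 q=0 clk=1 u=0 r=0 p=1
t4.Δ2 x=0 v=1 q=0 clk=1 u=0 r=0 p=1
t4.Δ3 x=0 v=1 q=1 clk=1 u=0 r=0 p=1
t4.Δ4 x=0 v=1 q=1 clk=1 u=0 r=0 p=0
t5.Δ0 x=0 v=1 q=1 clk=1 u=0 r=0 p=0
t5.Δ1 x=0 v=1 q=1 clk=0 u=0 r=0 p=0
t6.Δ0 x=0 v=1 q=1 clk=0 u=0 r=0 p=0
t6.Δ1 x=0 v=1 q=1 clk=1 u=0 r=0 p=0
t6.Δ2 x=0 v=1 q=1 clk=1 u=0 r=1 p=0
t7.Δ0 x=0 v=1 q=1 clk=1 u=0 r=1 p=0
t7.Δ1 x=0 v=1 q=1 clk=0 u=0 r=1 p=0
t8.Δ0 x=0 v=1 q=1 clk=0 u=0 r=1 p=0
t8.Δ1 x=0 v=1 q=1 clk=1 u=0 r=1 p=0
t8.Δ2 x=1 v=1 q=1 clk=1 u=0 r=1 p=0
t8.Δ3 x=1 v=1 q=0 clk=1 u=0 r=1 p=0
t8.Δ4 x=1 v=1 q=0 clk=1 u=0 r=1 p=1
t9.Δ0 x=1 v=1 q=0 clk=1 u=0 r=1 p=1
t9.Δ1 x=1 v=1 q=0 clk=0 u=0 r=1 p=1
t10.Δ0 x=1 v=1 q=0 clk=0 u=0 r=1 p=1
t10.Δ1 x=1 v=1 q=0 clk=1 u=0 r=1 p=1
t10.Δ2 x=1 v=1 q=0 clk=1 u=0 r=0 p=1

0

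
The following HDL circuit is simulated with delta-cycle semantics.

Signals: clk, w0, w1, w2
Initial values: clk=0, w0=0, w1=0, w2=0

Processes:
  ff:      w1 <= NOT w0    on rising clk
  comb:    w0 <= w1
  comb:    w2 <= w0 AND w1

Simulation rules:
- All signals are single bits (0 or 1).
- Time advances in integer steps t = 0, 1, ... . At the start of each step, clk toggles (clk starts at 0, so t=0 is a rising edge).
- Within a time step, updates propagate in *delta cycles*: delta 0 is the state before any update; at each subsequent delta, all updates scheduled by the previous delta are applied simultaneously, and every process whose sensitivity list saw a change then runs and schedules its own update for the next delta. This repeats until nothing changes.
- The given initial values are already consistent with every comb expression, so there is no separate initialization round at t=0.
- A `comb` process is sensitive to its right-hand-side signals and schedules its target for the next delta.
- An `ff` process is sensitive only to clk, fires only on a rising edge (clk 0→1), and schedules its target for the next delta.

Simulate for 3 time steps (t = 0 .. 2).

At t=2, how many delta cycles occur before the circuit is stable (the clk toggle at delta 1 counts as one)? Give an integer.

t=0 Δ0: w1=0 w0=0 clk=0 w2=0
  Δ1: clk:0→1
  Δ2: w1:0→1
  Δ3: w0:0→1
  Δ4: w2:0→1
  (4Δ to stable)
t=1 Δ0: w1=1 w0=1 clk=1 w2=1
  Δ1: clk:1→0
  (1Δ to stable)
t=2 Δ0: w1=1 w0=1 clk=0 w2=1
  Δ1: clk:0→1
  Δ2: w1:1→0
  Δ3: w0:1→0, w2:1→0
  (3Δ to stable)

3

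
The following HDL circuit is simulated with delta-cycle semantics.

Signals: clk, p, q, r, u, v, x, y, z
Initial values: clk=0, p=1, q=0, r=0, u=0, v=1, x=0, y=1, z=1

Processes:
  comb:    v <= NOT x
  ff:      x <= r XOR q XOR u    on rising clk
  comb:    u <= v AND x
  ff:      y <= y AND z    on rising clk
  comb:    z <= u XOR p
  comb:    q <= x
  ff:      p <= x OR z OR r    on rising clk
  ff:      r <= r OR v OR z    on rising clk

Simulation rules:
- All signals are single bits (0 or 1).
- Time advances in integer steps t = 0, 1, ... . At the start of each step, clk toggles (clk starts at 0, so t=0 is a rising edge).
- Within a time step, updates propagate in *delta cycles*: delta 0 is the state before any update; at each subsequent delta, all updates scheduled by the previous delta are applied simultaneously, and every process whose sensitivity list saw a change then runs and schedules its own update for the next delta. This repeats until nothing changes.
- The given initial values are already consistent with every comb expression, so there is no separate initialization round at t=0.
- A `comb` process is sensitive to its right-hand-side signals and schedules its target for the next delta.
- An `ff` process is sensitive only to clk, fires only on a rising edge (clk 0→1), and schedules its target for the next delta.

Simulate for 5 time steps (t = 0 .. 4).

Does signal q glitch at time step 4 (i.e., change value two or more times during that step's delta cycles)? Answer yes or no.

[bits: v,r,y,x,u,q,p,clk,z]
t=0: Δ0=101000101 Δ1=101000111 Δ2=111000111 | 2Δ
t=1: Δ0=111000111 Δ1=111000101 | 1Δ
t=2: Δ0=111000101 Δ1=111000111 Δ2=111100111 Δ3=011111111 Δ4=011101110 Δ5=011101111 | 5Δ
t=3: Δ0=011101111 Δ1=011101101 | 1Δ
t=4: Δ0=011101101 Δ1=011101111 Δ2=011001111 Δ3=111000111 | 3Δ

no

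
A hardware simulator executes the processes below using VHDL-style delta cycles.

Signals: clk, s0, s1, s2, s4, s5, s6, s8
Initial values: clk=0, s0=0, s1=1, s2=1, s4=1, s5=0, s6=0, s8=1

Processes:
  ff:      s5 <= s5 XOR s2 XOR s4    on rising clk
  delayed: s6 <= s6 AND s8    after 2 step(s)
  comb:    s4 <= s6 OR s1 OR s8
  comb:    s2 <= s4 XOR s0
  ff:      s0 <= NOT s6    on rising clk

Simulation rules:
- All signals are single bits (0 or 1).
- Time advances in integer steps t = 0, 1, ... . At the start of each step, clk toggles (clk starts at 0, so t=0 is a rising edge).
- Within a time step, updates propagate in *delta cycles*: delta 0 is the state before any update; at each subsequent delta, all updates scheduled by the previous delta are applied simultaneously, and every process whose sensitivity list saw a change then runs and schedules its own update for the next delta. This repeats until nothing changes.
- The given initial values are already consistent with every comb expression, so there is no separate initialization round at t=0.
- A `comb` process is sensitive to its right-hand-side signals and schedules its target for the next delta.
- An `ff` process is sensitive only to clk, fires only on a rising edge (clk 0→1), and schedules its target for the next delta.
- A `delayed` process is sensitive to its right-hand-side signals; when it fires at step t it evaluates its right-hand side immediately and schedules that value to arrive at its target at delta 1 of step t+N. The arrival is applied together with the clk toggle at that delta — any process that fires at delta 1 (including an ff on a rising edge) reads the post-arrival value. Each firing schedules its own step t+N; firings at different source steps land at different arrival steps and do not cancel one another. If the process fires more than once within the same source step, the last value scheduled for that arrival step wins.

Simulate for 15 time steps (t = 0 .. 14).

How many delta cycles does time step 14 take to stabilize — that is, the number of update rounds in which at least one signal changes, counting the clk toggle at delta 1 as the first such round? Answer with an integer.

2

t=0 Δ0: s4=1 s6=0 s2=1 s8=1 s5=0 s1=1 clk=0 s0=0
  Δ1: clk:0→1
  Δ2: s0:0→1
  Δ3: s2:1→0
  (3Δ to stable)
t=1 Δ0: s4=1 s6=0 s2=0 s8=1 s5=0 s1=1 clk=1 s0=1
  Δ1: clk:1→0
  (1Δ to stable)
t=2 Δ0: s4=1 s6=0 s2=0 s8=1 s5=0 s1=1 clk=0 s0=1
  Δ1: clk:0→1
  Δ2: s5:0→1
  (2Δ to stable)
t=3 Δ0: s4=1 s6=0 s2=0 s8=1 s5=1 s1=1 clk=1 s0=1
  Δ1: clk:1→0
  (1Δ to stable)
t=4 Δ0: s4=1 s6=0 s2=0 s8=1 s5=1 s1=1 clk=0 s0=1
  Δ1: clk:0→1
  Δ2: s5:1→0
  (2Δ to stable)
t=5 Δ0: s4=1 s6=0 s2=0 s8=1 s5=0 s1=1 clk=1 s0=1
  Δ1: clk:1→0
  (1Δ to stable)
t=6 Δ0: s4=1 s6=0 s2=0 s8=1 s5=0 s1=1 clk=0 s0=1
  Δ1: clk:0→1
  Δ2: s5:0→1
  (2Δ to stable)
t=7 Δ0: s4=1 s6=0 s2=0 s8=1 s5=1 s1=1 clk=1 s0=1
  Δ1: clk:1→0
  (1Δ to stable)
t=8 Δ0: s4=1 s6=0 s2=0 s8=1 s5=1 s1=1 clk=0 s0=1
  Δ1: clk:0→1
  Δ2: s5:1→0
  (2Δ to stable)
t=9 Δ0: s4=1 s6=0 s2=0 s8=1 s5=0 s1=1 clk=1 s0=1
  Δ1: clk:1→0
  (1Δ to stable)
t=10 Δ0: s4=1 s6=0 s2=0 s8=1 s5=0 s1=1 clk=0 s0=1
  Δ1: clk:0→1
  Δ2: s5:0→1
  (2Δ to stable)
t=11 Δ0: s4=1 s6=0 s2=0 s8=1 s5=1 s1=1 clk=1 s0=1
  Δ1: clk:1→0
  (1Δ to stable)
t=12 Δ0: s4=1 s6=0 s2=0 s8=1 s5=1 s1=1 clk=0 s0=1
  Δ1: clk:0→1
  Δ2: s5:1→0
  (2Δ to stable)
t=13 Δ0: s4=1 s6=0 s2=0 s8=1 s5=0 s1=1 clk=1 s0=1
  Δ1: clk:1→0
  (1Δ to stable)
t=14 Δ0: s4=1 s6=0 s2=0 s8=1 s5=0 s1=1 clk=0 s0=1
  Δ1: clk:0→1
  Δ2: s5:0→1
  (2Δ to stable)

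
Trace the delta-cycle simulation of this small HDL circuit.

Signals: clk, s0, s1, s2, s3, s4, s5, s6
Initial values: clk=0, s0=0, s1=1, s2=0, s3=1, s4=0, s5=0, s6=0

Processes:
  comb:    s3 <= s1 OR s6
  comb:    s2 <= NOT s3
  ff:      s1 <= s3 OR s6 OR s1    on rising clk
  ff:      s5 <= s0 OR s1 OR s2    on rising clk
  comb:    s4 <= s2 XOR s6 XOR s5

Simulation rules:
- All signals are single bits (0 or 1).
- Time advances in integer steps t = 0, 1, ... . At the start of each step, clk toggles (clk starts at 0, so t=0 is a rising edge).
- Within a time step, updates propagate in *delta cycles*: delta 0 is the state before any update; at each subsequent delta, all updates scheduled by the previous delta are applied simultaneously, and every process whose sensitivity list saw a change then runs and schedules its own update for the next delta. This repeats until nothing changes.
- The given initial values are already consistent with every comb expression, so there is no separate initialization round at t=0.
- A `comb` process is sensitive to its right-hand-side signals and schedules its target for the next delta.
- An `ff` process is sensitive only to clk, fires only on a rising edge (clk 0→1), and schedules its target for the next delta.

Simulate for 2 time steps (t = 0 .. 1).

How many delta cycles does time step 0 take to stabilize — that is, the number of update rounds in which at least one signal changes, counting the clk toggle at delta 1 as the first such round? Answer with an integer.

[bits: s4,clk,s1,s6,s5,s2,s3,s0]
t=0: Δ0=00100010 Δ1=01100010 Δ2=01101010 Δ3=11101010 | 3Δ
t=1: Δ0=11101010 Δ1=10101010 | 1Δ

3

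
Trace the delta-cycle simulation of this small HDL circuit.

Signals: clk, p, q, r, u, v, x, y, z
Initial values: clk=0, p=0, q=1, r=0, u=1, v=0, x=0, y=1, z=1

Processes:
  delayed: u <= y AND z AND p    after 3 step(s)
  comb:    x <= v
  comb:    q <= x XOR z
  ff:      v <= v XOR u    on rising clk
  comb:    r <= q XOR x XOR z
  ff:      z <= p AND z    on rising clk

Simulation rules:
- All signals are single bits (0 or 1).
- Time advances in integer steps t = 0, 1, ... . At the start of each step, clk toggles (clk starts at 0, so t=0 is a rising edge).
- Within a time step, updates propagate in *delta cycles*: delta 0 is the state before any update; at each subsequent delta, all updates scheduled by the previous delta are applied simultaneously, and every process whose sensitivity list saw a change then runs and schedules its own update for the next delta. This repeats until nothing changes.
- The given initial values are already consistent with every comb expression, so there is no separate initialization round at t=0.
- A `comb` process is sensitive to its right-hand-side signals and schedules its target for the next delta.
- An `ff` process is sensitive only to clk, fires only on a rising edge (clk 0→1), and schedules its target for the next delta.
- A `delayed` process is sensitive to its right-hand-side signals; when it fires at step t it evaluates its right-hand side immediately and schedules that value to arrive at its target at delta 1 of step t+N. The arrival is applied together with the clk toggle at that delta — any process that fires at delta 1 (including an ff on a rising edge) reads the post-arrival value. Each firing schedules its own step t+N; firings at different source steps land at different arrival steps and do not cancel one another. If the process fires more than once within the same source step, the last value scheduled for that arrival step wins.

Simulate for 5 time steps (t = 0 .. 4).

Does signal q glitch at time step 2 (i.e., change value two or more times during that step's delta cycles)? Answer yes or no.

t0.Δ0 y=1 q=1 r=0 x=0 v=0 u=1 clk=0 p=0 z=1
t0.Δ1 y=1 q=1 r=0 x=0 v=0 u=1 clk=1 p=0 z=1
t0.Δ2 y=1 q=1 r=0 x=0 v=1 u=1 clk=1 p=0 z=0
t0.Δ3 y=1 q=0 r=1 x=1 v=1 u=1 clk=1 p=0 z=0
t0.Δ4 y=1 q=1 r=1 x=1 v=1 u=1 clk=1 p=0 z=0
t0.Δ5 y=1 q=1 r=0 x=1 v=1 u=1 clk=1 p=0 z=0
t1.Δ0 y=1 q=1 r=0 x=1 v=1 u=1 clk=1 p=0 z=0
t1.Δ1 y=1 q=1 r=0 x=1 v=1 u=1 clk=0 p=0 z=0
t2.Δ0 y=1 q=1 r=0 x=1 v=1 u=1 clk=0 p=0 z=0
t2.Δ1 y=1 q=1 r=0 x=1 v=1 u=1 clk=1 p=0 z=0
t2.Δ2 y=1 q=1 r=0 x=1 v=0 u=1 clk=1 p=0 z=0
t2.Δ3 y=1 q=1 r=0 x=0 v=0 u=1 clk=1 p=0 z=0
t2.Δ4 y=1 q=0 r=1 x=0 v=0 u=1 clk=1 p=0 z=0
t2.Δ5 y=1 q=0 r=0 x=0 v=0 u=1 clk=1 p=0 z=0
t3.Δ0 y=1 q=0 r=0 x=0 v=0 u=1 clk=1 p=0 z=0
t3.Δ1 y=1 q=0 r=0 x=0 v=0 u=0 clk=0 p=0 z=0
t4.Δ0 y=1 q=0 r=0 x=0 v=0 u=0 clk=0 p=0 z=0
t4.Δ1 y=1 q=0 r=0 x=0 v=0 u=0 clk=1 p=0 z=0

no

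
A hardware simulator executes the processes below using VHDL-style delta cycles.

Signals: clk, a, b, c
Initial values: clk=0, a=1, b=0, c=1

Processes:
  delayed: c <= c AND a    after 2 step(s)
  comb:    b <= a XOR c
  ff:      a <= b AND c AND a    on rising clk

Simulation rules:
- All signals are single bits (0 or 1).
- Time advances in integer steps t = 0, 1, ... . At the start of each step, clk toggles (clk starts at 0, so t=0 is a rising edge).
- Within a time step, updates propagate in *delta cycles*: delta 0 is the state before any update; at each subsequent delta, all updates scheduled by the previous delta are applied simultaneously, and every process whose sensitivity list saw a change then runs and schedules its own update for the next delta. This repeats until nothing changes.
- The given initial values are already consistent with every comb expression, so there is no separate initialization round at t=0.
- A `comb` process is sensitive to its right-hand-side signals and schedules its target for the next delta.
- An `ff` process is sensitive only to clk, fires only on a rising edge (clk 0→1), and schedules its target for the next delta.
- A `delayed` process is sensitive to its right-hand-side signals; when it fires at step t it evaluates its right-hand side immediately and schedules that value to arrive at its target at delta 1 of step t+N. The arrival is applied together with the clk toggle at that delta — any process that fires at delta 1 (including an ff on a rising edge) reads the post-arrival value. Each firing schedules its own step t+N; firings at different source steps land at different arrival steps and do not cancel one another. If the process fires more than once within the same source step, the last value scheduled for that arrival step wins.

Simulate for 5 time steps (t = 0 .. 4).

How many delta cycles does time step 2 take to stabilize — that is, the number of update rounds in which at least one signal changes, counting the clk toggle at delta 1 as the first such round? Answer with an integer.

2

[bits: clk,b,a,c]
t=0: Δ0=0011 Δ1=1011 Δ2=1001 Δ3=1101 | 3Δ
t=1: Δ0=1101 Δ1=0101 | 1Δ
t=2: Δ0=0101 Δ1=1100 Δ2=1000 | 2Δ
t=3: Δ0=1000 Δ1=0000 | 1Δ
t=4: Δ0=0000 Δ1=1000 | 1Δ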